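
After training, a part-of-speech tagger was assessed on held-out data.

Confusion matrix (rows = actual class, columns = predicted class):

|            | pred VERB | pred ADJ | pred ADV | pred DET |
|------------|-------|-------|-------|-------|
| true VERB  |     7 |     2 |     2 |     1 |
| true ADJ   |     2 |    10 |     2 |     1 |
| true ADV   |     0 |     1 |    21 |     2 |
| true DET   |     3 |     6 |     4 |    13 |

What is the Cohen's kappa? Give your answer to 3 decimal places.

0.541

Observed agreement pₒ = trace/N = 51/77 = 0.6623
Expected agreement pₑ = Σ (rowᵢ·colᵢ)/N² = (12·12 + 15·19 + 24·29 + 26·17)/77² = 0.2643
κ = (pₒ − pₑ)/(1 − pₑ) = (0.6623 − 0.2643)/(1 − 0.2643) = 0.541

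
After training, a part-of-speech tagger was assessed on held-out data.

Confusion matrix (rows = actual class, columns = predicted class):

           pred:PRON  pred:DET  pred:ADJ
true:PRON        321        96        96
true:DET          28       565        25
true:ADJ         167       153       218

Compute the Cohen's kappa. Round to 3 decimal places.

Observed agreement pₒ = trace/N = 1104/1669 = 0.6615
Expected agreement pₑ = Σ (rowᵢ·colᵢ)/N² = (513·516 + 618·814 + 538·339)/1669² = 0.3411
κ = (pₒ − pₑ)/(1 − pₑ) = (0.6615 − 0.3411)/(1 − 0.3411) = 0.486

0.486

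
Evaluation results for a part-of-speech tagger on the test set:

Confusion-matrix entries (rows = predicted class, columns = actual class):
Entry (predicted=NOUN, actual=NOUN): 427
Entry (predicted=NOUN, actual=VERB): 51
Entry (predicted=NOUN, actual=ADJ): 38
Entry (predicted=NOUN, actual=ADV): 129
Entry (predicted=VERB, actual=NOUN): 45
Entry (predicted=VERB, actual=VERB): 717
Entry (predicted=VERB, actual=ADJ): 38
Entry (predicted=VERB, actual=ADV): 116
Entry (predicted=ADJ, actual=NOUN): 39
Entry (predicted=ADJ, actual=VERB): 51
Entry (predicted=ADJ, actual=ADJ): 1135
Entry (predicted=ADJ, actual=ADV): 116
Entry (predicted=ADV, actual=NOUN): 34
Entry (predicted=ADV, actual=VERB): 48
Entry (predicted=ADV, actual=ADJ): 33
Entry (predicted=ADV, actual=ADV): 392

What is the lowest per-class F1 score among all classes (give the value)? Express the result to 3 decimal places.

Per-class F1 score (2·TP/(2·TP+FP+FN)):
  NOUN: TP=427, FP=51+38+129=218, FN=45+39+34=118 → 854/1190 = 0.7176
  VERB: TP=717, FP=45+38+116=199, FN=51+51+48=150 → 1434/1783 = 0.8043
  ADJ: TP=1135, FP=39+51+116=206, FN=38+38+33=109 → 2270/2585 = 0.8781
  ADV: TP=392, FP=34+48+33=115, FN=129+116+116=361 → 784/1260 = 0.6222
Lowest is class 'ADV' with F1 score = 0.622.

0.622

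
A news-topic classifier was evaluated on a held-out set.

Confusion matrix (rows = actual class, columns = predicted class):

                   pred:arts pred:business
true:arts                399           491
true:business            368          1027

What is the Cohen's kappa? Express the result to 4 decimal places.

0.1892

Observed agreement pₒ = trace/N = 1426/2285 = 0.62407
Expected agreement pₑ = Σ (rowᵢ·colᵢ)/N² = (890·767 + 1395·1518)/2285² = 0.53632
κ = (pₒ − pₑ)/(1 − pₑ) = (0.62407 − 0.53632)/(1 − 0.53632) = 0.1892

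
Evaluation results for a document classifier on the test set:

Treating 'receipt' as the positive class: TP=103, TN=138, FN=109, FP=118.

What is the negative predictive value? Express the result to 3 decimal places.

NPV = TN/(TN+FN) = 138/(138+109) = 0.559

0.559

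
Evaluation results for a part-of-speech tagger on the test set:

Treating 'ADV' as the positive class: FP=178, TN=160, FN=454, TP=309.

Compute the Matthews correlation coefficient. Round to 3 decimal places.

-0.113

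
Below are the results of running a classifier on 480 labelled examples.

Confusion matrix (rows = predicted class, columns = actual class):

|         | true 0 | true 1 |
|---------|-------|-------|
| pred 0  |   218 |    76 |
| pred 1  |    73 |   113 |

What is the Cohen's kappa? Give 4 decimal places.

Observed agreement pₒ = trace/N = 331/480 = 0.68958
Expected agreement pₑ = Σ (rowᵢ·colᵢ)/N² = (291·294 + 189·186)/480² = 0.52391
κ = (pₒ − pₑ)/(1 − pₑ) = (0.68958 − 0.52391)/(1 − 0.52391) = 0.3480

0.3480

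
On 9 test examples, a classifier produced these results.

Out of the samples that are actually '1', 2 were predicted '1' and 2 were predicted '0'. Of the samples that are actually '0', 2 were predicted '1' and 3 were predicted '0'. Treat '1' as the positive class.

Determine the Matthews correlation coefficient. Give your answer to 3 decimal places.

MCC = (TP·TN − FP·FN) / √((TP+FP)(TP+FN)(TN+FP)(TN+FN))
Numerator = 2·3 − 2·2 = 2
Denominator = √(4·4·5·5) = √400 = 20.0000
MCC = 2 / 20.0000 = 0.100

0.100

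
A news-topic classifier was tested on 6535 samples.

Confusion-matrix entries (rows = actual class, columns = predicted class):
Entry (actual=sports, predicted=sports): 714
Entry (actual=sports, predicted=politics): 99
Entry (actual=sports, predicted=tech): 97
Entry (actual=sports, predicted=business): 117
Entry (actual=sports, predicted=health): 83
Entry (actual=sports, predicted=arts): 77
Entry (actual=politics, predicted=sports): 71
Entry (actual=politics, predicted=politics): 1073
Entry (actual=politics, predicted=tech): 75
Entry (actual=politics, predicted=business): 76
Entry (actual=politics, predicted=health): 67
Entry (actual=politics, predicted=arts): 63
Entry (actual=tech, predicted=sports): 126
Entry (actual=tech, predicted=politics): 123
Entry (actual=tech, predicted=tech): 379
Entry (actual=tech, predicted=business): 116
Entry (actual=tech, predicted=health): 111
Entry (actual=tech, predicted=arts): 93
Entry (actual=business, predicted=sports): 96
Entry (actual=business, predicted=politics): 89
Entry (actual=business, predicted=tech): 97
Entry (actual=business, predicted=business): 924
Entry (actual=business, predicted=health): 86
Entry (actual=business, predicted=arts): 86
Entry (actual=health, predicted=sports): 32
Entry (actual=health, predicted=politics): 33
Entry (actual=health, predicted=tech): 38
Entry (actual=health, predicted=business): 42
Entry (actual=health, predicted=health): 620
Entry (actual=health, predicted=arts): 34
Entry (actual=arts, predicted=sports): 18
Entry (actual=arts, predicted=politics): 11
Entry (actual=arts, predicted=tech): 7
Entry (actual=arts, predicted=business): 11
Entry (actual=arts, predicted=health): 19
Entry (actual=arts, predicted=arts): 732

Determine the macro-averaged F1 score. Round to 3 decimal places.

0.669

Per-class F1 score (2·TP/(2·TP+FP+FN)):
  sports: TP=714, FP=71+126+96+32+18=343, FN=99+97+117+83+77=473 → 1428/2244 = 0.6364
  politics: TP=1073, FP=99+123+89+33+11=355, FN=71+75+76+67+63=352 → 2146/2853 = 0.7522
  tech: TP=379, FP=97+75+97+38+7=314, FN=126+123+116+111+93=569 → 758/1641 = 0.4619
  business: TP=924, FP=117+76+116+42+11=362, FN=96+89+97+86+86=454 → 1848/2664 = 0.6937
  health: TP=620, FP=83+67+111+86+19=366, FN=32+33+38+42+34=179 → 1240/1785 = 0.6947
  arts: TP=732, FP=77+63+93+86+34=353, FN=18+11+7+11+19=66 → 1464/1883 = 0.7775
Macro-F1 score = mean = (0.6364 + 0.7522 + 0.4619 + 0.6937 + 0.6947 + 0.7775) / 6 = 0.669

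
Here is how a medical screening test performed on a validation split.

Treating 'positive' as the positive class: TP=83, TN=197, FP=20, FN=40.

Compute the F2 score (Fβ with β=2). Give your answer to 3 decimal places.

0.697

Fβ = (1+β²)·TP / ((1+β²)·TP + β²·FN + FP), with β²=4
= 5·83 / (5·83 + 4·40 + 20) = 0.697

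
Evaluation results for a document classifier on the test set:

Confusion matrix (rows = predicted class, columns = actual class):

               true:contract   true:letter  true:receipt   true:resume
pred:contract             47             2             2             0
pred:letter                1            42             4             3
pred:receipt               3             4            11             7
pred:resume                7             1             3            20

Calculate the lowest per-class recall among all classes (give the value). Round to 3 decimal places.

0.550

Per-class recall (TP/(TP+FN)):
  contract: TP=47, FN=1+3+7=11 → 47/58 = 0.8103
  letter: TP=42, FN=2+4+1=7 → 42/49 = 0.8571
  receipt: TP=11, FN=2+4+3=9 → 11/20 = 0.5500
  resume: TP=20, FN=0+3+7=10 → 20/30 = 0.6667
Lowest is class 'receipt' with recall = 0.550.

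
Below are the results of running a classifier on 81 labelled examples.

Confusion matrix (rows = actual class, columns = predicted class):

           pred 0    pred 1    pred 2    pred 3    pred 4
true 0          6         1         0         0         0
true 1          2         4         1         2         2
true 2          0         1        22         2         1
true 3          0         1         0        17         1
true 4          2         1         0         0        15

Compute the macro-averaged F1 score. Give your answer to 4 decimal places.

0.7371

Per-class F1 score (2·TP/(2·TP+FP+FN)):
  0: TP=6, FP=2+0+0+2=4, FN=1+0+0+0=1 → 12/17 = 0.70588
  1: TP=4, FP=1+1+1+1=4, FN=2+1+2+2=7 → 8/19 = 0.42105
  2: TP=22, FP=0+1+0+0=1, FN=0+1+2+1=4 → 44/49 = 0.89796
  3: TP=17, FP=0+2+2+0=4, FN=0+1+0+1=2 → 34/40 = 0.85000
  4: TP=15, FP=0+2+1+1=4, FN=2+1+0+0=3 → 30/37 = 0.81081
Macro-F1 score = mean = (0.70588 + 0.42105 + 0.89796 + 0.85000 + 0.81081) / 5 = 0.7371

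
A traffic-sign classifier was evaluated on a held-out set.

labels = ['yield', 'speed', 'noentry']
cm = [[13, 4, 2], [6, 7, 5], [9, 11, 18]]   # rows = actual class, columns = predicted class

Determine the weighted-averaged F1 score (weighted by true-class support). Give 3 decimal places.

0.514

Per-class F1 score (2·TP/(2·TP+FP+FN)):
  yield: TP=13, FP=6+9=15, FN=4+2=6 → 26/47 = 0.5532
  speed: TP=7, FP=4+11=15, FN=6+5=11 → 14/40 = 0.3500
  noentry: TP=18, FP=2+5=7, FN=9+11=20 → 36/63 = 0.5714
Weighted-F1 score = Σ (supportᵢ/N)·F1 scoreᵢ with N=75: (19/75)·0.5532 + (18/75)·0.3500 + (38/75)·0.5714 = 0.514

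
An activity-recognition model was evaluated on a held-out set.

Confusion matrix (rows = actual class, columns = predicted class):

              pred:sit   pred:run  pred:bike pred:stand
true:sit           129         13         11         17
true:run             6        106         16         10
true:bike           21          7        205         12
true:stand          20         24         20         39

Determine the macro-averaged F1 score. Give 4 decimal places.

Per-class F1 score (2·TP/(2·TP+FP+FN)):
  sit: TP=129, FP=6+21+20=47, FN=13+11+17=41 → 258/346 = 0.74566
  run: TP=106, FP=13+7+24=44, FN=6+16+10=32 → 212/288 = 0.73611
  bike: TP=205, FP=11+16+20=47, FN=21+7+12=40 → 410/497 = 0.82495
  stand: TP=39, FP=17+10+12=39, FN=20+24+20=64 → 78/181 = 0.43094
Macro-F1 score = mean = (0.74566 + 0.73611 + 0.82495 + 0.43094) / 4 = 0.6844

0.6844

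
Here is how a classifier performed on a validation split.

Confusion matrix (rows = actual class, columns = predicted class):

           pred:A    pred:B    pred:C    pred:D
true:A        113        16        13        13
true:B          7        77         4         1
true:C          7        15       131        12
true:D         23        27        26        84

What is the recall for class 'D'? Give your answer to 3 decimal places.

Take TP from the diagonal, FP from the rest of the 'D' prediction marginal, FN from the rest of the 'D' actual marginal.
recall = TP/(TP+FN).
D: TP=84, FN=23+27+26=76 → 84/160 = 0.5250

0.525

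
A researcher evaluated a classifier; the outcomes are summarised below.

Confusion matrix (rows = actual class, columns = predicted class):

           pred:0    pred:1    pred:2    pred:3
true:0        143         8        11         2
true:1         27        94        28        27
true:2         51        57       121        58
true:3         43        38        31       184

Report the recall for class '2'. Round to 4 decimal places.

Treat '2' as positive and all other classes as negative.
recall = TP/(TP+FN).
2: TP=121, FN=51+57+58=166 → 121/287 = 0.42160

0.4216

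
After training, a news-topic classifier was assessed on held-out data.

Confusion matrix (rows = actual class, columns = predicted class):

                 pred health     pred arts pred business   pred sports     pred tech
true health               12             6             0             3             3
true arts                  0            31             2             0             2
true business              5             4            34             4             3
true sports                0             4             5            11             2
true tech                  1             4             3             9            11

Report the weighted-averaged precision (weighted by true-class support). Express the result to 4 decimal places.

0.6315

Per-class precision (TP/(TP+FP)):
  health: TP=12, FP=0+5+0+1=6 → 12/18 = 0.66667
  arts: TP=31, FP=6+4+4+4=18 → 31/49 = 0.63265
  business: TP=34, FP=0+2+5+3=10 → 34/44 = 0.77273
  sports: TP=11, FP=3+0+4+9=16 → 11/27 = 0.40741
  tech: TP=11, FP=3+2+3+2=10 → 11/21 = 0.52381
Weighted-precision = Σ (supportᵢ/N)·precisionᵢ with N=159: (24/159)·0.66667 + (35/159)·0.63265 + (50/159)·0.77273 + (22/159)·0.40741 + (28/159)·0.52381 = 0.6315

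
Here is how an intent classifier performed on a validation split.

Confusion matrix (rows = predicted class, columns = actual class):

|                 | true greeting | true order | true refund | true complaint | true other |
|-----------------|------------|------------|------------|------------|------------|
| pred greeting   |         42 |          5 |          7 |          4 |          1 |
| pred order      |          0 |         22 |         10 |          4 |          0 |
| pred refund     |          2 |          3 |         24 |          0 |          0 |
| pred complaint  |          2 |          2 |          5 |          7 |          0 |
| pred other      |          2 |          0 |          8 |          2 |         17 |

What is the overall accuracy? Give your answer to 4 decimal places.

0.6627

Accuracy = trace / total = (42+22+24+7+17=112) / 169 = 112/169 = 0.6627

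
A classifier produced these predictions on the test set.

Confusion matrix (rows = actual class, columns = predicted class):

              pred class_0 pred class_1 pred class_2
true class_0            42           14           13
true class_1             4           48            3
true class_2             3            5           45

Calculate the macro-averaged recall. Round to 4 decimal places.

0.7768

Per-class recall (TP/(TP+FN)):
  class_0: TP=42, FN=14+13=27 → 42/69 = 0.60870
  class_1: TP=48, FN=4+3=7 → 48/55 = 0.87273
  class_2: TP=45, FN=3+5=8 → 45/53 = 0.84906
Macro-recall = mean = (0.60870 + 0.87273 + 0.84906) / 3 = 0.7768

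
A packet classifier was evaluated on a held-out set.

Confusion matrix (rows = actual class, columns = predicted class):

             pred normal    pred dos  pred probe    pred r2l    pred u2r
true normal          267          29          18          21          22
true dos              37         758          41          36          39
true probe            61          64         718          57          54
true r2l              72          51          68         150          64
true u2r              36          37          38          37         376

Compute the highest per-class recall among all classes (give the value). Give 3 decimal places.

Per-class recall (TP/(TP+FN)):
  normal: TP=267, FN=29+18+21+22=90 → 267/357 = 0.7479
  dos: TP=758, FN=37+41+36+39=153 → 758/911 = 0.8321
  probe: TP=718, FN=61+64+57+54=236 → 718/954 = 0.7526
  r2l: TP=150, FN=72+51+68+64=255 → 150/405 = 0.3704
  u2r: TP=376, FN=36+37+38+37=148 → 376/524 = 0.7176
Highest is class 'dos' with recall = 0.832.

0.832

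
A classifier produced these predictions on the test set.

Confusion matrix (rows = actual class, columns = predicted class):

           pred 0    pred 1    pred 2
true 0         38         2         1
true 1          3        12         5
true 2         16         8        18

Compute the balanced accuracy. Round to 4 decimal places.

Balanced accuracy = mean of per-class recall.
  0: recall = 38/41 = 0.92683
  1: recall = 12/20 = 0.60000
  2: recall = 18/42 = 0.42857
Mean = (0.92683 + 0.60000 + 0.42857) / 3 = 0.6518

0.6518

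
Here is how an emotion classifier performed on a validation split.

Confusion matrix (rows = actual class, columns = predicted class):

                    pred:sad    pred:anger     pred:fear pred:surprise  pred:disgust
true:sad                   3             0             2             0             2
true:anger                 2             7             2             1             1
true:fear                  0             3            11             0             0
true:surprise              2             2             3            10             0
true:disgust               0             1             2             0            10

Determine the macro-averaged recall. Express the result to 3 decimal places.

Per-class recall (TP/(TP+FN)):
  sad: TP=3, FN=0+2+0+2=4 → 3/7 = 0.4286
  anger: TP=7, FN=2+2+1+1=6 → 7/13 = 0.5385
  fear: TP=11, FN=0+3+0+0=3 → 11/14 = 0.7857
  surprise: TP=10, FN=2+2+3+0=7 → 10/17 = 0.5882
  disgust: TP=10, FN=0+1+2+0=3 → 10/13 = 0.7692
Macro-recall = mean = (0.4286 + 0.5385 + 0.7857 + 0.5882 + 0.7692) / 5 = 0.622

0.622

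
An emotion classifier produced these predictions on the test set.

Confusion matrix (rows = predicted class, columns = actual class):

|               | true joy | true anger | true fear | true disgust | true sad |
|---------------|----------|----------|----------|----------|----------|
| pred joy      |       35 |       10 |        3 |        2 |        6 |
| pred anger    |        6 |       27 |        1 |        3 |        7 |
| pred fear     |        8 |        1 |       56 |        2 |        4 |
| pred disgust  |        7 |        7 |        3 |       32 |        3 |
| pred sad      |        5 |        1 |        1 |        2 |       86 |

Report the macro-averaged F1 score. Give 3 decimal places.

Per-class F1 score (2·TP/(2·TP+FP+FN)):
  joy: TP=35, FP=10+3+2+6=21, FN=6+8+7+5=26 → 70/117 = 0.5983
  anger: TP=27, FP=6+1+3+7=17, FN=10+1+7+1=19 → 54/90 = 0.6000
  fear: TP=56, FP=8+1+2+4=15, FN=3+1+3+1=8 → 112/135 = 0.8296
  disgust: TP=32, FP=7+7+3+3=20, FN=2+3+2+2=9 → 64/93 = 0.6882
  sad: TP=86, FP=5+1+1+2=9, FN=6+7+4+3=20 → 172/201 = 0.8557
Macro-F1 score = mean = (0.5983 + 0.6000 + 0.8296 + 0.6882 + 0.8557) / 5 = 0.714

0.714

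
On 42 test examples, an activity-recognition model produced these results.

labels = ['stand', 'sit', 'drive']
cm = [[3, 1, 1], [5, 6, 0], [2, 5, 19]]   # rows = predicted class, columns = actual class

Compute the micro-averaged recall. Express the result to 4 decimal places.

Micro-averaging pools counts across classes: ΣTP=28, ΣFP=14, ΣFN=14.
Micro-recall = TP/(TP+FN) on pooled counts = 0.6667 (equals overall accuracy in single-label multiclass).

0.6667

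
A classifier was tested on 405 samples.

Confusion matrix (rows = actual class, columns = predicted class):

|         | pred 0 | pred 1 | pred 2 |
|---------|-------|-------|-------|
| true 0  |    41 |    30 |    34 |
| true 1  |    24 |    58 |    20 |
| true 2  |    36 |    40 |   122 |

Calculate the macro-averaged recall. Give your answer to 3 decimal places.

0.525

Per-class recall (TP/(TP+FN)):
  0: TP=41, FN=30+34=64 → 41/105 = 0.3905
  1: TP=58, FN=24+20=44 → 58/102 = 0.5686
  2: TP=122, FN=36+40=76 → 122/198 = 0.6162
Macro-recall = mean = (0.3905 + 0.5686 + 0.6162) / 3 = 0.525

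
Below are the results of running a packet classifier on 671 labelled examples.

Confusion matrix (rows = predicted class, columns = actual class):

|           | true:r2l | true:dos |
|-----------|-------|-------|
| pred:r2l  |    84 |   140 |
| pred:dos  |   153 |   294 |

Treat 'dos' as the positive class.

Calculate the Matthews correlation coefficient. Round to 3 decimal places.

MCC = (TP·TN − FP·FN) / √((TP+FP)(TP+FN)(TN+FP)(TN+FN))
Numerator = 294·84 − 153·140 = 3276
Denominator = √(447·434·237·224) = √10298965824 = 101483.8205
MCC = 3276 / 101483.8205 = 0.032

0.032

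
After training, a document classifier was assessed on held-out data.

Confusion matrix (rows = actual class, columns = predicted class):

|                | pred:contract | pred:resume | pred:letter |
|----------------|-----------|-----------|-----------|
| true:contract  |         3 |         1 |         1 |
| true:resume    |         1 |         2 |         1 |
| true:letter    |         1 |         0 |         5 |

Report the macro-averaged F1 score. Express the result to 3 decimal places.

Per-class F1 score (2·TP/(2·TP+FP+FN)):
  contract: TP=3, FP=1+1=2, FN=1+1=2 → 6/10 = 0.6000
  resume: TP=2, FP=1+0=1, FN=1+1=2 → 4/7 = 0.5714
  letter: TP=5, FP=1+1=2, FN=1+0=1 → 10/13 = 0.7692
Macro-F1 score = mean = (0.6000 + 0.5714 + 0.7692) / 3 = 0.647

0.647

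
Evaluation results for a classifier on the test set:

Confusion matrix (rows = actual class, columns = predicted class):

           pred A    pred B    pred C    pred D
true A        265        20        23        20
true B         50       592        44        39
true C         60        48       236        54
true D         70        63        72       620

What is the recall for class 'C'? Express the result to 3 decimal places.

0.593

One-vs-rest for 'C': TP = diagonal; FP = other classes predicted 'C'; FN = 'C' predicted as other.
recall = TP/(TP+FN).
C: TP=236, FN=60+48+54=162 → 236/398 = 0.5930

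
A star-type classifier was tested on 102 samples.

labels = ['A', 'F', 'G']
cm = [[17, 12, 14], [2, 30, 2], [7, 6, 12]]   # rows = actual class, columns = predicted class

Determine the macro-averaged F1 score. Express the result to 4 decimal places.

Per-class F1 score (2·TP/(2·TP+FP+FN)):
  A: TP=17, FP=2+7=9, FN=12+14=26 → 34/69 = 0.49275
  F: TP=30, FP=12+6=18, FN=2+2=4 → 60/82 = 0.73171
  G: TP=12, FP=14+2=16, FN=7+6=13 → 24/53 = 0.45283
Macro-F1 score = mean = (0.49275 + 0.73171 + 0.45283) / 3 = 0.5591

0.5591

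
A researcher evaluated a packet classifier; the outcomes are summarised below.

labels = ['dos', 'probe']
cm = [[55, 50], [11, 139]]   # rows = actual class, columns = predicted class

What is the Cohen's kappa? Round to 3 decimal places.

Observed agreement pₒ = trace/N = 194/255 = 0.7608
Expected agreement pₑ = Σ (rowᵢ·colᵢ)/N² = (105·66 + 150·189)/255² = 0.5426
κ = (pₒ − pₑ)/(1 − pₑ) = (0.7608 − 0.5426)/(1 − 0.5426) = 0.477

0.477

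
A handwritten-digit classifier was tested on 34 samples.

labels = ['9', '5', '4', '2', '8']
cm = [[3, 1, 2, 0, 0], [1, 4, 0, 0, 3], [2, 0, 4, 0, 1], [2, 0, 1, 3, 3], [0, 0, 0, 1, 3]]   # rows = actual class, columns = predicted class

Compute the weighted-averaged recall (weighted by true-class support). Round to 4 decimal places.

Per-class recall (TP/(TP+FN)):
  9: TP=3, FN=1+2+0+0=3 → 3/6 = 0.50000
  5: TP=4, FN=1+0+0+3=4 → 4/8 = 0.50000
  4: TP=4, FN=2+0+0+1=3 → 4/7 = 0.57143
  2: TP=3, FN=2+0+1+3=6 → 3/9 = 0.33333
  8: TP=3, FN=0+0+0+1=1 → 3/4 = 0.75000
Weighted-recall = Σ (supportᵢ/N)·recallᵢ with N=34: (6/34)·0.50000 + (8/34)·0.50000 + (7/34)·0.57143 + (9/34)·0.33333 + (4/34)·0.75000 = 0.5000

0.5000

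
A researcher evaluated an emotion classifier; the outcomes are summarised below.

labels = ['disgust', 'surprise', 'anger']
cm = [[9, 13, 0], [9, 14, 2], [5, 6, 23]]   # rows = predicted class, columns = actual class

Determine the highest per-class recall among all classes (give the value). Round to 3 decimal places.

Per-class recall (TP/(TP+FN)):
  disgust: TP=9, FN=9+5=14 → 9/23 = 0.3913
  surprise: TP=14, FN=13+6=19 → 14/33 = 0.4242
  anger: TP=23, FN=0+2=2 → 23/25 = 0.9200
Highest is class 'anger' with recall = 0.920.

0.920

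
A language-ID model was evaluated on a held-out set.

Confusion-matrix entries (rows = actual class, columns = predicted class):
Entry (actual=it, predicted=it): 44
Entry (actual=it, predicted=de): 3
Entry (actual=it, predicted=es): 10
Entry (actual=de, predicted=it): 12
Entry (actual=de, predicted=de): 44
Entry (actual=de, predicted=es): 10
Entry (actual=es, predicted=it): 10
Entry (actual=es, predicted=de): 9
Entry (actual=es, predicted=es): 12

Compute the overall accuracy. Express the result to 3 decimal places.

0.649

Accuracy = trace / total = (44+44+12=100) / 154 = 100/154 = 0.649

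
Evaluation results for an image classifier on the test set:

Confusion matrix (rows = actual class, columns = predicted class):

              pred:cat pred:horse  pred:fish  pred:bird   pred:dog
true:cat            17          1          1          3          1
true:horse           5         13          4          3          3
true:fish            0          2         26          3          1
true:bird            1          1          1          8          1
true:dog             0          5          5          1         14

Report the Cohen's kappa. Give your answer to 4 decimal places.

Observed agreement pₒ = trace/N = 78/120 = 0.65000
Expected agreement pₑ = Σ (rowᵢ·colᵢ)/N² = (23·23 + 28·22 + 32·37 + 12·18 + 25·20)/120² = 0.21146
κ = (pₒ − pₑ)/(1 − pₑ) = (0.65000 − 0.21146)/(1 − 0.21146) = 0.5561

0.5561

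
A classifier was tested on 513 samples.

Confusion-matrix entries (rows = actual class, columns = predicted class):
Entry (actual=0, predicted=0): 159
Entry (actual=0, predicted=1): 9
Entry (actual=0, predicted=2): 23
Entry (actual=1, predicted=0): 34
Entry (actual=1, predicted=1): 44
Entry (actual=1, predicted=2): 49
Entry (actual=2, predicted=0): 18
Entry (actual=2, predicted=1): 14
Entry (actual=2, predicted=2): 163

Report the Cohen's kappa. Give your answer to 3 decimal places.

Observed agreement pₒ = trace/N = 366/513 = 0.7135
Expected agreement pₑ = Σ (rowᵢ·colᵢ)/N² = (191·211 + 127·67 + 195·235)/513² = 0.3596
κ = (pₒ − pₑ)/(1 − pₑ) = (0.7135 − 0.3596)/(1 − 0.3596) = 0.553

0.553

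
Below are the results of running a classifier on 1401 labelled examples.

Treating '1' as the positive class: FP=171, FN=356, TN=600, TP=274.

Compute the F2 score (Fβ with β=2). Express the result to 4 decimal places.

0.4621

Fβ = (1+β²)·TP / ((1+β²)·TP + β²·FN + FP), with β²=4
= 5·274 / (5·274 + 4·356 + 171) = 0.4621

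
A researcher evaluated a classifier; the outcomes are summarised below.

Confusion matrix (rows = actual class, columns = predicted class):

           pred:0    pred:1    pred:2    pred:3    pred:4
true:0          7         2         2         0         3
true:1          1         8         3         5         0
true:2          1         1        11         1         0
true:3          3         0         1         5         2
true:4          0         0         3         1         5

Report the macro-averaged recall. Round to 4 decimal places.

Per-class recall (TP/(TP+FN)):
  0: TP=7, FN=2+2+0+3=7 → 7/14 = 0.50000
  1: TP=8, FN=1+3+5+0=9 → 8/17 = 0.47059
  2: TP=11, FN=1+1+1+0=3 → 11/14 = 0.78571
  3: TP=5, FN=3+0+1+2=6 → 5/11 = 0.45455
  4: TP=5, FN=0+0+3+1=4 → 5/9 = 0.55556
Macro-recall = mean = (0.50000 + 0.47059 + 0.78571 + 0.45455 + 0.55556) / 5 = 0.5533

0.5533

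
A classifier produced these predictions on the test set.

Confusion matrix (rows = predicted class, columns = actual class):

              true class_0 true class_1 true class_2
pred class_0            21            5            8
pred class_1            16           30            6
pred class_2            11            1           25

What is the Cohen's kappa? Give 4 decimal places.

Observed agreement pₒ = trace/N = 76/123 = 0.61789
Expected agreement pₑ = Σ (rowᵢ·colᵢ)/N² = (48·34 + 36·52 + 39·37)/123² = 0.32699
κ = (pₒ − pₑ)/(1 − pₑ) = (0.61789 − 0.32699)/(1 − 0.32699) = 0.4322

0.4322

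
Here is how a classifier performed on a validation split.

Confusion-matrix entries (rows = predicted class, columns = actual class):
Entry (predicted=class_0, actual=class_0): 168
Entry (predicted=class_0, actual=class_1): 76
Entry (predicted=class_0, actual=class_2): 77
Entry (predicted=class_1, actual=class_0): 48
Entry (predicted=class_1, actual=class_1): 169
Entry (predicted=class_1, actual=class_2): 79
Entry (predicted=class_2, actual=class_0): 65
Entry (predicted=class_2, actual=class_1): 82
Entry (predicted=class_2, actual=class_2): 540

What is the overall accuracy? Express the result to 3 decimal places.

0.673

Accuracy = trace / total = (168+169+540=877) / 1304 = 877/1304 = 0.673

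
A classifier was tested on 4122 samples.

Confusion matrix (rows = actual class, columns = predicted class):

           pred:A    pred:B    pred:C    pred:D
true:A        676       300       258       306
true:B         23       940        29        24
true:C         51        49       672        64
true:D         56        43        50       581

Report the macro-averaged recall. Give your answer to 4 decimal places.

Per-class recall (TP/(TP+FN)):
  A: TP=676, FN=300+258+306=864 → 676/1540 = 0.43896
  B: TP=940, FN=23+29+24=76 → 940/1016 = 0.92520
  C: TP=672, FN=51+49+64=164 → 672/836 = 0.80383
  D: TP=581, FN=56+43+50=149 → 581/730 = 0.79589
Macro-recall = mean = (0.43896 + 0.92520 + 0.80383 + 0.79589) / 4 = 0.7410

0.7410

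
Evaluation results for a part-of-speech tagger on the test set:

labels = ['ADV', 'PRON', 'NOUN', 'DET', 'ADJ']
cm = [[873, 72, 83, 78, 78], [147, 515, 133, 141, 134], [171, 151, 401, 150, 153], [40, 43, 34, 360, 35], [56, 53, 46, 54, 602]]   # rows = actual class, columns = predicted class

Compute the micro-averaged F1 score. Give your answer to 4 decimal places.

Micro-averaging pools counts across classes: ΣTP=2751, ΣFP=1852, ΣFN=1852.
Micro-F1 score = 2·TP/(2·TP+FP+FN) on pooled counts = 0.5977 (equals overall accuracy in single-label multiclass).

0.5977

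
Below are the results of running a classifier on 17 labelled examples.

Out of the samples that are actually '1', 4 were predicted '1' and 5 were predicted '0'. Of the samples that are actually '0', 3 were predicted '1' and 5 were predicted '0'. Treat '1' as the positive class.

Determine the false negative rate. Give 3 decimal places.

FNR = FN/(FN+TP) = 5/(5+4) = 0.556

0.556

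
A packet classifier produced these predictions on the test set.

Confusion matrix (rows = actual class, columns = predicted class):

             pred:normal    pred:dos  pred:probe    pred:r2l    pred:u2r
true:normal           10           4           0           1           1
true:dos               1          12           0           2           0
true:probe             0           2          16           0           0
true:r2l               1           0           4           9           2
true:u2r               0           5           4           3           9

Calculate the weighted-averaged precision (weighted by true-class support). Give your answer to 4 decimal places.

0.6803

Per-class precision (TP/(TP+FP)):
  normal: TP=10, FP=1+0+1+0=2 → 10/12 = 0.83333
  dos: TP=12, FP=4+2+0+5=11 → 12/23 = 0.52174
  probe: TP=16, FP=0+0+4+4=8 → 16/24 = 0.66667
  r2l: TP=9, FP=1+2+0+3=6 → 9/15 = 0.60000
  u2r: TP=9, FP=1+0+0+2=3 → 9/12 = 0.75000
Weighted-precision = Σ (supportᵢ/N)·precisionᵢ with N=86: (16/86)·0.83333 + (15/86)·0.52174 + (18/86)·0.66667 + (16/86)·0.60000 + (21/86)·0.75000 = 0.6803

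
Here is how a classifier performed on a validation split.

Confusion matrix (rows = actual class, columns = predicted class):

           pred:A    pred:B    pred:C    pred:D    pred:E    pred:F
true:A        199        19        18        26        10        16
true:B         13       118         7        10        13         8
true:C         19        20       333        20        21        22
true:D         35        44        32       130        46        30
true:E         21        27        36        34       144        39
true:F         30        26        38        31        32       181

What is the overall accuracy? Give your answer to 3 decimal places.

0.598

Accuracy = trace / total = (199+118+333+130+144+181=1105) / 1848 = 1105/1848 = 0.598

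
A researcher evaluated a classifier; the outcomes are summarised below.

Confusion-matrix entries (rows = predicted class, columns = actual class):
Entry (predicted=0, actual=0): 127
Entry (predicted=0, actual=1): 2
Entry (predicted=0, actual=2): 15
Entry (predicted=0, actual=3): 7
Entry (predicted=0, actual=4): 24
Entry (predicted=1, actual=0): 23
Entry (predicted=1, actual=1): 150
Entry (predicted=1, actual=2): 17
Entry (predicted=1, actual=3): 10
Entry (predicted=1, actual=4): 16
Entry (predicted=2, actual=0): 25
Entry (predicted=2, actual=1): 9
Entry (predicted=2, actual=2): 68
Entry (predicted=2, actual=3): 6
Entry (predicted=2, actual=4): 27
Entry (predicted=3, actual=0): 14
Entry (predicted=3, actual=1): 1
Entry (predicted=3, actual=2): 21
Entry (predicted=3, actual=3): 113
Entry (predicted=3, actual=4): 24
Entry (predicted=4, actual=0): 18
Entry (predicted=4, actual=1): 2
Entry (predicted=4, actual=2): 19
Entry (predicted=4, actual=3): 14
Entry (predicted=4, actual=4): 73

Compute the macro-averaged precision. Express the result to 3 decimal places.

0.631

Per-class precision (TP/(TP+FP)):
  0: TP=127, FP=2+15+7+24=48 → 127/175 = 0.7257
  1: TP=150, FP=23+17+10+16=66 → 150/216 = 0.6944
  2: TP=68, FP=25+9+6+27=67 → 68/135 = 0.5037
  3: TP=113, FP=14+1+21+24=60 → 113/173 = 0.6532
  4: TP=73, FP=18+2+19+14=53 → 73/126 = 0.5794
Macro-precision = mean = (0.7257 + 0.6944 + 0.5037 + 0.6532 + 0.5794) / 5 = 0.631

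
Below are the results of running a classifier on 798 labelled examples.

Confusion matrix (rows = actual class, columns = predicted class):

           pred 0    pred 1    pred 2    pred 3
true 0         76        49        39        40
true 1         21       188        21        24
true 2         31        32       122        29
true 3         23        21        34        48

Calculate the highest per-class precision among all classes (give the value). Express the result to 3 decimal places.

Per-class precision (TP/(TP+FP)):
  0: TP=76, FP=21+31+23=75 → 76/151 = 0.5033
  1: TP=188, FP=49+32+21=102 → 188/290 = 0.6483
  2: TP=122, FP=39+21+34=94 → 122/216 = 0.5648
  3: TP=48, FP=40+24+29=93 → 48/141 = 0.3404
Highest is class '1' with precision = 0.648.

0.648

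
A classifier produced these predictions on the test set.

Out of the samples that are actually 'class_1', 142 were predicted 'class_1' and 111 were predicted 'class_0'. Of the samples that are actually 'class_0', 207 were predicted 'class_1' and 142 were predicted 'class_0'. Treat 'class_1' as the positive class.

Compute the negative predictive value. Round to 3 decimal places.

0.561

NPV = TN/(TN+FN) = 142/(142+111) = 0.561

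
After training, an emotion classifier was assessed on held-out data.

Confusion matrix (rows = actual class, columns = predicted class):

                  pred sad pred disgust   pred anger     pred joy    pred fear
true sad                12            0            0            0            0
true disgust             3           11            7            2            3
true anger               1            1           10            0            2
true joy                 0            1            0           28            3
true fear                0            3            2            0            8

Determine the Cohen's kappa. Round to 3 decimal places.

Observed agreement pₒ = trace/N = 69/97 = 0.7113
Expected agreement pₑ = Σ (rowᵢ·colᵢ)/N² = (12·16 + 26·16 + 14·19 + 32·30 + 13·16)/97² = 0.2170
κ = (pₒ − pₑ)/(1 − pₑ) = (0.7113 − 0.2170)/(1 − 0.2170) = 0.631

0.631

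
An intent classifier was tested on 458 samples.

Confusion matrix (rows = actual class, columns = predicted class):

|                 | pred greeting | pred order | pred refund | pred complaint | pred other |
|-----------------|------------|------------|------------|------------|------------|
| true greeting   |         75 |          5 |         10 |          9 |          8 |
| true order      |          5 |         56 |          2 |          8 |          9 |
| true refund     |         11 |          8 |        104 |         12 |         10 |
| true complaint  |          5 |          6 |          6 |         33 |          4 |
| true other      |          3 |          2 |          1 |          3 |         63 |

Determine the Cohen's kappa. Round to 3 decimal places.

Observed agreement pₒ = trace/N = 331/458 = 0.7227
Expected agreement pₑ = Σ (rowᵢ·colᵢ)/N² = (107·99 + 80·77 + 145·123 + 54·65 + 72·94)/458² = 0.2139
κ = (pₒ − pₑ)/(1 − pₑ) = (0.7227 − 0.2139)/(1 − 0.2139) = 0.647

0.647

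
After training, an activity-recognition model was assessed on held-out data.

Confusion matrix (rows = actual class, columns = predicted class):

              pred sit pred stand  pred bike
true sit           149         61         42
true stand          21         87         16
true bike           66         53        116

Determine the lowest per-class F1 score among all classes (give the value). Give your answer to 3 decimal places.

0.535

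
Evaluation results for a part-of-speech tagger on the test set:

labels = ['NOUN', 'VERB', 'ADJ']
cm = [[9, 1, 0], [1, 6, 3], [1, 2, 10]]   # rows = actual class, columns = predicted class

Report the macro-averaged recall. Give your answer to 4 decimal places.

Per-class recall (TP/(TP+FN)):
  NOUN: TP=9, FN=1+0=1 → 9/10 = 0.90000
  VERB: TP=6, FN=1+3=4 → 6/10 = 0.60000
  ADJ: TP=10, FN=1+2=3 → 10/13 = 0.76923
Macro-recall = mean = (0.90000 + 0.60000 + 0.76923) / 3 = 0.7564

0.7564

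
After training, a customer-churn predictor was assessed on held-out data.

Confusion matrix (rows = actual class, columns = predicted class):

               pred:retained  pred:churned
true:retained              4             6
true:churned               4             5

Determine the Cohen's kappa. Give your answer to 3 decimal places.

Observed agreement pₒ = trace/N = 9/19 = 0.4737
Expected agreement pₑ = Σ (rowᵢ·colᵢ)/N² = (10·8 + 9·11)/19² = 0.4958
κ = (pₒ − pₑ)/(1 − pₑ) = (0.4737 − 0.4958)/(1 − 0.4958) = -0.044

-0.044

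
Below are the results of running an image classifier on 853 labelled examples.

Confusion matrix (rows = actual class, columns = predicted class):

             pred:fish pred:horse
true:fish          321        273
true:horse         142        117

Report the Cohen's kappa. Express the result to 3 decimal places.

-0.007

Observed agreement pₒ = trace/N = 438/853 = 0.5135
Expected agreement pₑ = Σ (rowᵢ·colᵢ)/N² = (594·463 + 259·390)/853² = 0.5168
κ = (pₒ − pₑ)/(1 − pₑ) = (0.5135 − 0.5168)/(1 − 0.5168) = -0.007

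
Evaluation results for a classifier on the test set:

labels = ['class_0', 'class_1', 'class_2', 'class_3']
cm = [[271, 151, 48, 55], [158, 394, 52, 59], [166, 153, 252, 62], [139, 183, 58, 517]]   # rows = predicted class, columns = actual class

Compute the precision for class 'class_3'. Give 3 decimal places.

0.576

Treat 'class_3' as positive and all other classes as negative.
precision = TP/(TP+FP).
class_3: TP=517, FP=139+183+58=380 → 517/897 = 0.5764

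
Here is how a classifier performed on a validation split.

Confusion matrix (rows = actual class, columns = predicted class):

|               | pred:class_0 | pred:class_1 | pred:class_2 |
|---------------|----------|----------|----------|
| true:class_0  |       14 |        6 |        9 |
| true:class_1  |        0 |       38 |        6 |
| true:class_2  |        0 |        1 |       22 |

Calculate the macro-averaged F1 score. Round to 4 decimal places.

Per-class F1 score (2·TP/(2·TP+FP+FN)):
  class_0: TP=14, FP=0+0=0, FN=6+9=15 → 28/43 = 0.65116
  class_1: TP=38, FP=6+1=7, FN=0+6=6 → 76/89 = 0.85393
  class_2: TP=22, FP=9+6=15, FN=0+1=1 → 44/60 = 0.73333
Macro-F1 score = mean = (0.65116 + 0.85393 + 0.73333) / 3 = 0.7461

0.7461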